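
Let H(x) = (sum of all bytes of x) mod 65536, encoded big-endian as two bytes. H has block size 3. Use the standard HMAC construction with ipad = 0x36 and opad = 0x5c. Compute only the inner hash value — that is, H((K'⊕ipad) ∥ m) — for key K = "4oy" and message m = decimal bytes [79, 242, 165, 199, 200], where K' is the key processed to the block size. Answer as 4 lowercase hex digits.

041f

Key "4oy" = 34 6f 79 is exactly B = 3 bytes: K' = 34 6f 79.
K' ⊕ ipad = 02 59 4f.
Inner input = 02 59 4f ∥ 4f f2 a5 c7 c8.
Inner hash: sum = 2+89+79+79+242+165+199+200 = 1055 → 04 1f.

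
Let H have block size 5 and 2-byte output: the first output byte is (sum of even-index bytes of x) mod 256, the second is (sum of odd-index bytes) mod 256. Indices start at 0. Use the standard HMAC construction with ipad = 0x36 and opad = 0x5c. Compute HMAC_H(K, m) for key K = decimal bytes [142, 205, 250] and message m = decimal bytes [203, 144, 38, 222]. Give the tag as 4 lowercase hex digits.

f615

Key decimal bytes [142, 205, 250] = 8e cd fa is 3 bytes ≤ B = 5; zero-pad to 5 bytes: K' = 8e cd fa 00 00.
K' ⊕ ipad = b8 fb cc 36 36.  K' ⊕ opad = d2 91 a6 5c 5c.
Inner input = (K'⊕ipad) ∥ m = b8 fb cc 36 36 ∥ cb 90 26 de.
Inner hash: even-index sum = 808 mod 256 = 40; odd-index sum = 546 mod 256 = 34 → 28 22.
Outer input = (K'⊕opad) ∥ inner = d2 91 a6 5c 5c ∥ 28 22.
Outer hash (tag): even-index sum = 502 mod 256 = 246; odd-index sum = 277 mod 256 = 21 → f6 15.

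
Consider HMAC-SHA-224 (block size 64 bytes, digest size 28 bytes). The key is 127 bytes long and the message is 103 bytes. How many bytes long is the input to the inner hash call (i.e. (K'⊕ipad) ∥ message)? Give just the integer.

Key is 127 > 64 bytes, so it is hashed to 28 bytes then zero-padded to 64: |K'| = 64.
Inner input = (K'⊕ipad) ∥ m → 64 + 103 = 167 bytes.

167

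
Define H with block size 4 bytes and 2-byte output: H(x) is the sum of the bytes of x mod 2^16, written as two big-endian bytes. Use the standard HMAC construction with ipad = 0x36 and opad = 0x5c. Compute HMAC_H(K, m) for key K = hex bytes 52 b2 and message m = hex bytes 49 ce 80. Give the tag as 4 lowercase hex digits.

02a1

Key hex bytes 52 b2 is 2 bytes ≤ B = 4; zero-pad to 4 bytes: K' = 52 b2 00 00.
K' ⊕ ipad = 64 84 36 36.  K' ⊕ opad = 0e ee 5c 5c.
Inner input = (K'⊕ipad) ∥ m = 64 84 36 36 ∥ 49 ce 80.
Inner hash: sum = 100+132+54+54+73+206+128 = 747 → 02 eb.
Outer input = (K'⊕opad) ∥ inner = 0e ee 5c 5c ∥ 02 eb.
Outer hash (tag): sum = 14+238+92+92+2+235 = 673 → 02 a1.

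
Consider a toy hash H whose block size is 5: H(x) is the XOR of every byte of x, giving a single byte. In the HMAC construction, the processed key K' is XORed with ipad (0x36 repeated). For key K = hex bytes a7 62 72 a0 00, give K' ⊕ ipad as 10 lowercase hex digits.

9154449636

Key hex bytes a7 62 72 a0 00 is exactly B = 5 bytes: K' = a7 62 72 a0 00.
XOR each byte with 0x36: a7⊕36=91, 62⊕36=54, 72⊕36=44, a0⊕36=96, 00⊕36=36.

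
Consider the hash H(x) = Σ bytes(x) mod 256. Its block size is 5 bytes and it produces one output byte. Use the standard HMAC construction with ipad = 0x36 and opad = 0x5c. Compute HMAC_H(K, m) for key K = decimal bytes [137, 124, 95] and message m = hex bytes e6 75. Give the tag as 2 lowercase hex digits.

e9

Key decimal bytes [137, 124, 95] = 89 7c 5f is 3 bytes ≤ B = 5; zero-pad to 5 bytes: K' = 89 7c 5f 00 00.
K' ⊕ ipad = bf 4a 69 36 36.  K' ⊕ opad = d5 20 03 5c 5c.
Inner input = (K'⊕ipad) ∥ m = bf 4a 69 36 36 ∥ e6 75.
Inner hash: sum = 191+74+105+54+54+230+117 = 825; mod 256 = 57 → 39.
Outer input = (K'⊕opad) ∥ inner = d5 20 03 5c 5c ∥ 39.
Outer hash (tag): sum = 213+32+3+92+92+57 = 489; mod 256 = 233 → e9.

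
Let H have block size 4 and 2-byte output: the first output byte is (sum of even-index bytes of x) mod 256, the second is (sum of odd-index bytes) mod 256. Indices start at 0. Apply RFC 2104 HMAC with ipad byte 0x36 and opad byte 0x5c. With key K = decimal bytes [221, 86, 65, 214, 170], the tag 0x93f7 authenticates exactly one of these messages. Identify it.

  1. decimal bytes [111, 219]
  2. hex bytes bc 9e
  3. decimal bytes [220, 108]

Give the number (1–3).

1

Key decimal bytes [221, 86, 65, 214, 170] = dd 56 41 d6 aa is 5 bytes > B = 4, so hash it first: H(key) = c8 2c, then zero-pad to 4 bytes: K' = c8 2c 00 00.
K' ⊕ ipad = fe 1a 36 36; K' ⊕ opad = 94 70 5c 5c.
m1: inner = H(fe 1a 36 36 6f db) = a3 2b; tag = H(94 70 5c 5c a3 2b) = 93f7 ← matches
m2: inner = H(fe 1a 36 36 bc 9e) = f0 ee; tag = H(94 70 5c 5c f0 ee) = e0ba
m3: inner = H(fe 1a 36 36 dc 6c) = 10 bc; tag = H(94 70 5c 5c 10 bc) = 0088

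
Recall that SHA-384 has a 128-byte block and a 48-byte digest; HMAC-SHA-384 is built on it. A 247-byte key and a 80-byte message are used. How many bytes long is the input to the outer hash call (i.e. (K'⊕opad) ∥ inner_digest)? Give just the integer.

176

Key is 247 > 128 bytes, so it is hashed to 48 bytes then zero-padded to 128: |K'| = 128.
Outer input = (K'⊕opad) ∥ H(inner) → 128 + 48 = 176 bytes.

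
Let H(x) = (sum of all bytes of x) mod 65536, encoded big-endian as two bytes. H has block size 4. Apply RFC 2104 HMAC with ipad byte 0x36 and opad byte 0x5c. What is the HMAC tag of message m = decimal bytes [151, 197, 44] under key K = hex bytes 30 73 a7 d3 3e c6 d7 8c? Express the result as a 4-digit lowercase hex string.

02c2

Key hex bytes 30 73 a7 d3 3e c6 d7 8c is 8 bytes > B = 4, so hash it first: H(key) = 04 84, then zero-pad to 4 bytes: K' = 04 84 00 00.
K' ⊕ ipad = 32 b2 36 36.  K' ⊕ opad = 58 d8 5c 5c.
Inner input = (K'⊕ipad) ∥ m = 32 b2 36 36 ∥ 97 c5 2c.
Inner hash: sum = 50+178+54+54+151+197+44 = 728 → 02 d8.
Outer input = (K'⊕opad) ∥ inner = 58 d8 5c 5c ∥ 02 d8.
Outer hash (tag): sum = 88+216+92+92+2+216 = 706 → 02 c2.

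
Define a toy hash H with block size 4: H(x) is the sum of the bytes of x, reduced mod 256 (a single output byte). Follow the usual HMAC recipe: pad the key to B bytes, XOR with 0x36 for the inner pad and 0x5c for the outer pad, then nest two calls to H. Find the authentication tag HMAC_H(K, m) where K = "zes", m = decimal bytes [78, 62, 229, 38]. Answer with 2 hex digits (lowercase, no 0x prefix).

9b

Key "zes" = 7a 65 73 is 3 bytes ≤ B = 4; zero-pad to 4 bytes: K' = 7a 65 73 00.
K' ⊕ ipad = 4c 53 45 36.  K' ⊕ opad = 26 39 2f 5c.
Inner input = (K'⊕ipad) ∥ m = 4c 53 45 36 ∥ 4e 3e e5 26.
Inner hash: sum = 76+83+69+54+78+62+229+38 = 689; mod 256 = 177 → b1.
Outer input = (K'⊕opad) ∥ inner = 26 39 2f 5c ∥ b1.
Outer hash (tag): sum = 38+57+47+92+177 = 411; mod 256 = 155 → 9b.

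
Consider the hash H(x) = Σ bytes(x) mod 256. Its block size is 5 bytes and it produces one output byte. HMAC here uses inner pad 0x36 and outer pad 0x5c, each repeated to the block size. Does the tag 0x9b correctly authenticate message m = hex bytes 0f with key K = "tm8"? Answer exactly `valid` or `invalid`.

valid

Key "tm8" = 74 6d 38 is 3 bytes ≤ B = 5; zero-pad to 5 bytes: K' = 74 6d 38 00 00.
K' ⊕ ipad = 42 5b 0e 36 36; K' ⊕ opad = 28 31 64 5c 5c.
Inner hash: sum = 66+91+14+54+54+15 = 294; mod 256 = 38 → 26.
Outer hash (recomputed tag): sum = 40+49+100+92+92+38 = 411; mod 256 = 155 → 9b.
Recomputed tag = 9b; claimed = 9b → match.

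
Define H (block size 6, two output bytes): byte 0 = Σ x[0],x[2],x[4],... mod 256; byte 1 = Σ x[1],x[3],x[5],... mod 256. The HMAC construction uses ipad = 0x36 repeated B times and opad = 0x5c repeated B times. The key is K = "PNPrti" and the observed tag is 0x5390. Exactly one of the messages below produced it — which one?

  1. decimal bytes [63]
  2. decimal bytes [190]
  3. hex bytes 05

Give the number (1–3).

Key "PNPrti" = 50 4e 50 72 74 69 is exactly B = 6 bytes: K' = 50 4e 50 72 74 69.
K' ⊕ ipad = 66 78 66 44 42 5f; K' ⊕ opad = 0c 12 0c 2e 28 35.
m1: inner = H(66 78 66 44 42 5f 3f) = 4d 1b; tag = H(0c 12 0c 2e 28 35 4d 1b) = 8d90
m2: inner = H(66 78 66 44 42 5f be) = cc 1b; tag = H(0c 12 0c 2e 28 35 cc 1b) = 0c90
m3: inner = H(66 78 66 44 42 5f 05) = 13 1b; tag = H(0c 12 0c 2e 28 35 13 1b) = 5390 ← matches

3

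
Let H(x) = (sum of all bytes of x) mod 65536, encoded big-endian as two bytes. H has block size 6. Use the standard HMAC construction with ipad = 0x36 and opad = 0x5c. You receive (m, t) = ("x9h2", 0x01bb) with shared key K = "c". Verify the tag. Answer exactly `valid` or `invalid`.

invalid

Key "c" = 63 is 1 byte ≤ B = 6; zero-pad to 6 bytes: K' = 63 00 00 00 00 00.
K' ⊕ ipad = 55 36 36 36 36 36; K' ⊕ opad = 3f 5c 5c 5c 5c 5c.
Inner hash: sum = 85+54+54+54+54+54+120+57+104+50 = 686 → 02 ae.
Outer hash (recomputed tag): sum = 63+92+92+92+92+92+2+174 = 699 → 02 bb.
Recomputed tag = 02bb; claimed = 01bb → mismatch.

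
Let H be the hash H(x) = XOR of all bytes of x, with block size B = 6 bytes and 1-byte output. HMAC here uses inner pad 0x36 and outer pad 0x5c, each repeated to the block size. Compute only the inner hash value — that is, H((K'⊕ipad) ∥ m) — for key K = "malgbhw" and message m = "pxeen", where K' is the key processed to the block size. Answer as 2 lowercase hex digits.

1c

Key "malgbhw" = 6d 61 6c 67 62 68 77 is 7 bytes > B = 6, so hash it first: H(key) = 7a, then zero-pad to 6 bytes: K' = 7a 00 00 00 00 00.
K' ⊕ ipad = 4c 36 36 36 36 36.
Inner input = 4c 36 36 36 36 36 ∥ 70 78 65 65 6e.
Inner hash: XOR 4c⊕36⊕36⊕36⊕36⊕36⊕70⊕78⊕65⊕65⊕6e = 1c.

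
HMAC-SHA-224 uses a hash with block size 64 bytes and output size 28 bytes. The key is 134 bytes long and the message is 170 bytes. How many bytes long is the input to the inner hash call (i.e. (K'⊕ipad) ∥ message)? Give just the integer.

Key is 134 > 64 bytes, so it is hashed to 28 bytes then zero-padded to 64: |K'| = 64.
Inner input = (K'⊕ipad) ∥ m → 64 + 170 = 234 bytes.

234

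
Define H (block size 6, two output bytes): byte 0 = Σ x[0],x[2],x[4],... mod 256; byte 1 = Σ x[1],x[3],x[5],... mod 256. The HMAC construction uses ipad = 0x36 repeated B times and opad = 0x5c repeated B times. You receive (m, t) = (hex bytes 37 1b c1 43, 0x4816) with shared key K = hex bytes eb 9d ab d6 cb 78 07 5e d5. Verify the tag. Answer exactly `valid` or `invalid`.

Key hex bytes eb 9d ab d6 cb 78 07 5e d5 is 9 bytes > B = 6, so hash it first: H(key) = 3d 49, then zero-pad to 6 bytes: K' = 3d 49 00 00 00 00.
K' ⊕ ipad = 0b 7f 36 36 36 36; K' ⊕ opad = 61 15 5c 5c 5c 5c.
Inner hash: even-index sum = 367 mod 256 = 111; odd-index sum = 329 mod 256 = 73 → 6f 49.
Outer hash (recomputed tag): even-index sum = 392 mod 256 = 136; odd-index sum = 278 mod 256 = 22 → 88 16.
Recomputed tag = 8816; claimed = 4816 → mismatch.

invalid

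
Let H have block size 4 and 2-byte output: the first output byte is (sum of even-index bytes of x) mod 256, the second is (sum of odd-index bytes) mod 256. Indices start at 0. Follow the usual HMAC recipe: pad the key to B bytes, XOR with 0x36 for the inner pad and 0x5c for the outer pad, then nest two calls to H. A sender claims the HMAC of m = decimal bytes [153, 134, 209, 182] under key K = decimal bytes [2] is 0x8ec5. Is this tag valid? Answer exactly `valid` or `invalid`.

invalid

Key decimal bytes [2] = 02 is 1 byte ≤ B = 4; zero-pad to 4 bytes: K' = 02 00 00 00.
K' ⊕ ipad = 34 36 36 36; K' ⊕ opad = 5e 5c 5c 5c.
Inner hash: even-index sum = 468 mod 256 = 212; odd-index sum = 424 mod 256 = 168 → d4 a8.
Outer hash (recomputed tag): even-index sum = 398 mod 256 = 142; odd-index sum = 352 mod 256 = 96 → 8e 60.
Recomputed tag = 8e60; claimed = 8ec5 → mismatch.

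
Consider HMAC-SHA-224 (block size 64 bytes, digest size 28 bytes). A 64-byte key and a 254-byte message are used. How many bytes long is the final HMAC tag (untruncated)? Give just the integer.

28

The tag is one SHA-224 digest: 28 bytes.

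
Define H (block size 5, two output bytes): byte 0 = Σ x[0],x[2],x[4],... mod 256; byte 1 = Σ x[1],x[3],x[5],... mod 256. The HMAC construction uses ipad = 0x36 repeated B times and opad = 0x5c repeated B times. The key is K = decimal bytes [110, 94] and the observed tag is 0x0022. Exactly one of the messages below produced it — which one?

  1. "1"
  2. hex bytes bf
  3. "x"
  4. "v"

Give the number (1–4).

Key decimal bytes [110, 94] = 6e 5e is 2 bytes ≤ B = 5; zero-pad to 5 bytes: K' = 6e 5e 00 00 00.
K' ⊕ ipad = 58 68 36 36 36; K' ⊕ opad = 32 02 5c 5c 5c.
m1: inner = H(58 68 36 36 36 31) = c4 cf; tag = H(32 02 5c 5c 5c c4 cf) = b922
m2: inner = H(58 68 36 36 36 bf) = c4 5d; tag = H(32 02 5c 5c 5c c4 5d) = 4722
m3: inner = H(58 68 36 36 36 78) = c4 16; tag = H(32 02 5c 5c 5c c4 16) = 0022 ← matches
m4: inner = H(58 68 36 36 36 76) = c4 14; tag = H(32 02 5c 5c 5c c4 14) = fe22

3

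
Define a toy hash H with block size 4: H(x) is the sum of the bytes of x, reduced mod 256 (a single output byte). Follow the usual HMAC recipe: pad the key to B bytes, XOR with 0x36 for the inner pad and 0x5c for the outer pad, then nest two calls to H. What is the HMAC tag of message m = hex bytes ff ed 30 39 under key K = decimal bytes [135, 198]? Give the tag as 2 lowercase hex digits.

Key decimal bytes [135, 198] = 87 c6 is 2 bytes ≤ B = 4; zero-pad to 4 bytes: K' = 87 c6 00 00.
K' ⊕ ipad = b1 f0 36 36.  K' ⊕ opad = db 9a 5c 5c.
Inner input = (K'⊕ipad) ∥ m = b1 f0 36 36 ∥ ff ed 30 39.
Inner hash: sum = 177+240+54+54+255+237+48+57 = 1122; mod 256 = 98 → 62.
Outer input = (K'⊕opad) ∥ inner = db 9a 5c 5c ∥ 62.
Outer hash (tag): sum = 219+154+92+92+98 = 655; mod 256 = 143 → 8f.

8f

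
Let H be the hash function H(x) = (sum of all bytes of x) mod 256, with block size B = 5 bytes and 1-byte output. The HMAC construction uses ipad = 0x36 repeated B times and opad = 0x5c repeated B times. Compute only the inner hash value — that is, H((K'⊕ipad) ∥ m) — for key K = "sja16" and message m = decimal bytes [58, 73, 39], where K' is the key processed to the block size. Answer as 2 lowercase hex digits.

Key "sja16" = 73 6a 61 31 36 is exactly B = 5 bytes: K' = 73 6a 61 31 36.
K' ⊕ ipad = 45 5c 57 07 00.
Inner input = 45 5c 57 07 00 ∥ 3a 49 27.
Inner hash: sum = 69+92+87+7+0+58+73+39 = 425; mod 256 = 169 → a9.

a9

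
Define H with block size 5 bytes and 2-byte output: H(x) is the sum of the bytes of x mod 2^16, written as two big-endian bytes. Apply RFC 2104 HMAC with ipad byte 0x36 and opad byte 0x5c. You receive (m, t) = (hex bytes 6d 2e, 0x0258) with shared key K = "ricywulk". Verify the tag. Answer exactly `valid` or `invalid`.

Key "ricywulk" = 72 69 63 79 77 75 6c 6b is 8 bytes > B = 5, so hash it first: H(key) = 03 7a, then zero-pad to 5 bytes: K' = 03 7a 00 00 00.
K' ⊕ ipad = 35 4c 36 36 36; K' ⊕ opad = 5f 26 5c 5c 5c.
Inner hash: sum = 53+76+54+54+54+109+46 = 446 → 01 be.
Outer hash (recomputed tag): sum = 95+38+92+92+92+1+190 = 600 → 02 58.
Recomputed tag = 0258; claimed = 0258 → match.

valid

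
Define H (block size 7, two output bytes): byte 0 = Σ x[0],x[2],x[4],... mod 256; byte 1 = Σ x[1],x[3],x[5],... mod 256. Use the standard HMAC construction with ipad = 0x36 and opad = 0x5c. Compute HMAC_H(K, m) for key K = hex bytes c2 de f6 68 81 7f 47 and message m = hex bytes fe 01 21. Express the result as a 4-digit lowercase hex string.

eeb6

Key hex bytes c2 de f6 68 81 7f 47 is exactly B = 7 bytes: K' = c2 de f6 68 81 7f 47.
K' ⊕ ipad = f4 e8 c0 5e b7 49 71.  K' ⊕ opad = 9e 82 aa 34 dd 23 1b.
Inner input = (K'⊕ipad) ∥ m = f4 e8 c0 5e b7 49 71 ∥ fe 01 21.
Inner hash: even-index sum = 733 mod 256 = 221; odd-index sum = 686 mod 256 = 174 → dd ae.
Outer input = (K'⊕opad) ∥ inner = 9e 82 aa 34 dd 23 1b ∥ dd ae.
Outer hash (tag): even-index sum = 750 mod 256 = 238; odd-index sum = 438 mod 256 = 182 → ee b6.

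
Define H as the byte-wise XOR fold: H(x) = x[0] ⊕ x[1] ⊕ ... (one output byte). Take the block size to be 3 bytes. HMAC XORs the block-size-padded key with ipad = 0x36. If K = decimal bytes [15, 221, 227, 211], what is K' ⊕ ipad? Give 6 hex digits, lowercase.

d43636

Key decimal bytes [15, 221, 227, 211] = 0f dd e3 d3 is 4 bytes > B = 3, so hash it first: H(key) = e2, then zero-pad to 3 bytes: K' = e2 00 00.
XOR each byte with 0x36: e2⊕36=d4, 00⊕36=36, 00⊕36=36.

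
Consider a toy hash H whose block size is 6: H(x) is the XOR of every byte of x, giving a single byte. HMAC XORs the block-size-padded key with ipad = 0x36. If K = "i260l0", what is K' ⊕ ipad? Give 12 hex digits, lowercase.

5f0400065a06

Key "i260l0" = 69 32 36 30 6c 30 is exactly B = 6 bytes: K' = 69 32 36 30 6c 30.
XOR each byte with 0x36: 69⊕36=5f, 32⊕36=04, 36⊕36=00, 30⊕36=06, 6c⊕36=5a, 30⊕36=06.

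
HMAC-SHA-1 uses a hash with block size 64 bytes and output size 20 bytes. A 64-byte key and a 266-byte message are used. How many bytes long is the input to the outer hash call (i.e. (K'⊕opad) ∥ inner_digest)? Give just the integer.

Key is 64 ≤ 64 bytes, zero-padded: |K'| = 64.
Outer input = (K'⊕opad) ∥ H(inner) → 64 + 20 = 84 bytes.

84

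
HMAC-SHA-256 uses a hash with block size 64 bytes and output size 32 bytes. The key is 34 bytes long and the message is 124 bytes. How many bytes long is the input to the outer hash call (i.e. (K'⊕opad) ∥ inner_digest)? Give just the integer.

96

Key is 34 ≤ 64 bytes, zero-padded: |K'| = 64.
Outer input = (K'⊕opad) ∥ H(inner) → 64 + 32 = 96 bytes.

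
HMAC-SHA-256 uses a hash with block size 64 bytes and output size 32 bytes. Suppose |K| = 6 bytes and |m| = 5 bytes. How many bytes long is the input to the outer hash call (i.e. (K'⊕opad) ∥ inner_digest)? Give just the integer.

96

Key is 6 ≤ 64 bytes, zero-padded: |K'| = 64.
Outer input = (K'⊕opad) ∥ H(inner) → 64 + 32 = 96 bytes.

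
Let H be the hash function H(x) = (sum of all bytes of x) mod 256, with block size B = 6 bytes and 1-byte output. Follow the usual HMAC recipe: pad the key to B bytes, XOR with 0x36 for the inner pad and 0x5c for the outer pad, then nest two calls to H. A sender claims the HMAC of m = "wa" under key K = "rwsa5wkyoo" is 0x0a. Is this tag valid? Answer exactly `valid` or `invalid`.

Key "rwsa5wkyoo" = 72 77 73 61 35 77 6b 79 6f 6f is 10 bytes > B = 6, so hash it first: H(key) = 2b, then zero-pad to 6 bytes: K' = 2b 00 00 00 00 00.
K' ⊕ ipad = 1d 36 36 36 36 36; K' ⊕ opad = 77 5c 5c 5c 5c 5c.
Inner hash: sum = 29+54+54+54+54+54+119+97 = 515; mod 256 = 3 → 03.
Outer hash (recomputed tag): sum = 119+92+92+92+92+92+3 = 582; mod 256 = 70 → 46.
Recomputed tag = 46; claimed = 0a → mismatch.

invalid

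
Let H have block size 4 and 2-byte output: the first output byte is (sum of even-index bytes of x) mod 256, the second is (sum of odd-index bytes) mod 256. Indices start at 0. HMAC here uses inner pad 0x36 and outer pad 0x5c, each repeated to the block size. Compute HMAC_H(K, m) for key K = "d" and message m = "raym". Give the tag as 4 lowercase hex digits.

Key "d" = 64 is 1 byte ≤ B = 4; zero-pad to 4 bytes: K' = 64 00 00 00.
K' ⊕ ipad = 52 36 36 36.  K' ⊕ opad = 38 5c 5c 5c.
Inner input = (K'⊕ipad) ∥ m = 52 36 36 36 ∥ 72 61 79 6d.
Inner hash: even-index sum = 371 mod 256 = 115; odd-index sum = 314 mod 256 = 58 → 73 3a.
Outer input = (K'⊕opad) ∥ inner = 38 5c 5c 5c ∥ 73 3a.
Outer hash (tag): even-index sum = 263 mod 256 = 7; odd-index sum = 242 mod 256 = 242 → 07 f2.

07f2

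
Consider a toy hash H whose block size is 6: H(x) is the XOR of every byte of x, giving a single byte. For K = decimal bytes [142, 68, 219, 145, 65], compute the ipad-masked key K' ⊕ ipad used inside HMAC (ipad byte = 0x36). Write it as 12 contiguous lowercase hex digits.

Key decimal bytes [142, 68, 219, 145, 65] = 8e 44 db 91 41 is 5 bytes ≤ B = 6; zero-pad to 6 bytes: K' = 8e 44 db 91 41 00.
XOR each byte with 0x36: 8e⊕36=b8, 44⊕36=72, db⊕36=ed, 91⊕36=a7, 41⊕36=77, 00⊕36=36.

b872eda77736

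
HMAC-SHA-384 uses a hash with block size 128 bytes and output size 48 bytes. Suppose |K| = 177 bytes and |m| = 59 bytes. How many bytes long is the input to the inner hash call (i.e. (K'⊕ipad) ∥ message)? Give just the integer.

187

Key is 177 > 128 bytes, so it is hashed to 48 bytes then zero-padded to 128: |K'| = 128.
Inner input = (K'⊕ipad) ∥ m → 128 + 59 = 187 bytes.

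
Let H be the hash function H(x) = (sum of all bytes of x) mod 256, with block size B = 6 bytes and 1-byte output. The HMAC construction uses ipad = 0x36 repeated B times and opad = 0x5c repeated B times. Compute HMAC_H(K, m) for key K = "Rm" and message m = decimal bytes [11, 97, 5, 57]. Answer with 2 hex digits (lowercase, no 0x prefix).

Key "Rm" = 52 6d is 2 bytes ≤ B = 6; zero-pad to 6 bytes: K' = 52 6d 00 00 00 00.
K' ⊕ ipad = 64 5b 36 36 36 36.  K' ⊕ opad = 0e 31 5c 5c 5c 5c.
Inner input = (K'⊕ipad) ∥ m = 64 5b 36 36 36 36 ∥ 0b 61 05 39.
Inner hash: sum = 100+91+54+54+54+54+11+97+5+57 = 577; mod 256 = 65 → 41.
Outer input = (K'⊕opad) ∥ inner = 0e 31 5c 5c 5c 5c ∥ 41.
Outer hash (tag): sum = 14+49+92+92+92+92+65 = 496; mod 256 = 240 → f0.

f0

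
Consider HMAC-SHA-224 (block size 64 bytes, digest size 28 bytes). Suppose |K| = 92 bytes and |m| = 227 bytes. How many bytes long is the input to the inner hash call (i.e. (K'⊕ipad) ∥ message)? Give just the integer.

291

Key is 92 > 64 bytes, so it is hashed to 28 bytes then zero-padded to 64: |K'| = 64.
Inner input = (K'⊕ipad) ∥ m → 64 + 227 = 291 bytes.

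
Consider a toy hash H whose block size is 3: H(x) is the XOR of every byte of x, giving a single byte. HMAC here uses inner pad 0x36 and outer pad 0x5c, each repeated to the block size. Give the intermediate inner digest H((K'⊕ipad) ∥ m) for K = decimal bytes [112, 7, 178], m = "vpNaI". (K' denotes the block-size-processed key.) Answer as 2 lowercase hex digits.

Key decimal bytes [112, 7, 178] = 70 07 b2 is exactly B = 3 bytes: K' = 70 07 b2.
K' ⊕ ipad = 46 31 84.
Inner input = 46 31 84 ∥ 76 70 4e 61 49.
Inner hash: XOR 46⊕31⊕84⊕76⊕70⊕4e⊕61⊕49 = 93.

93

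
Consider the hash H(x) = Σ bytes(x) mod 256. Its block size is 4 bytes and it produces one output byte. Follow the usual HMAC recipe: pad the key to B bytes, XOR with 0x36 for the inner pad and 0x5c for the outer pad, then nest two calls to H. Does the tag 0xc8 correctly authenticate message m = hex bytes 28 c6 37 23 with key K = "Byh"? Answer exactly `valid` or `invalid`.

invalid

Key "Byh" = 42 79 68 is 3 bytes ≤ B = 4; zero-pad to 4 bytes: K' = 42 79 68 00.
K' ⊕ ipad = 74 4f 5e 36; K' ⊕ opad = 1e 25 34 5c.
Inner hash: sum = 116+79+94+54+40+198+55+35 = 671; mod 256 = 159 → 9f.
Outer hash (recomputed tag): sum = 30+37+52+92+159 = 370; mod 256 = 114 → 72.
Recomputed tag = 72; claimed = c8 → mismatch.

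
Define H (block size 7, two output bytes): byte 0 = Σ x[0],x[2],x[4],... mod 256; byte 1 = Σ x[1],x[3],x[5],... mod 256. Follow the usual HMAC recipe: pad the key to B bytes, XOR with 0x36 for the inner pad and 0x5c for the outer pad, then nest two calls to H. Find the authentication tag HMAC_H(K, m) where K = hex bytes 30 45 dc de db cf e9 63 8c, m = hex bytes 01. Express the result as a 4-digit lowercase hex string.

e4cd

Key hex bytes 30 45 dc de db cf e9 63 8c is 9 bytes > B = 7, so hash it first: H(key) = 5c 55, then zero-pad to 7 bytes: K' = 5c 55 00 00 00 00 00.
K' ⊕ ipad = 6a 63 36 36 36 36 36.  K' ⊕ opad = 00 09 5c 5c 5c 5c 5c.
Inner input = (K'⊕ipad) ∥ m = 6a 63 36 36 36 36 36 ∥ 01.
Inner hash: even-index sum = 268 mod 256 = 12; odd-index sum = 208 mod 256 = 208 → 0c d0.
Outer input = (K'⊕opad) ∥ inner = 00 09 5c 5c 5c 5c 5c ∥ 0c d0.
Outer hash (tag): even-index sum = 484 mod 256 = 228; odd-index sum = 205 mod 256 = 205 → e4 cd.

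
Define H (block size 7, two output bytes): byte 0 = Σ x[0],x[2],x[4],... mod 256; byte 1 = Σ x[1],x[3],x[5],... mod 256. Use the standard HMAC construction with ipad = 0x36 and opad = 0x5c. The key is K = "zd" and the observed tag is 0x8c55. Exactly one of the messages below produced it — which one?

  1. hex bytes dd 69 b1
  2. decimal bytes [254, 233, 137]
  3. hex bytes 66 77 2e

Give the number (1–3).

Key "zd" = 7a 64 is 2 bytes ≤ B = 7; zero-pad to 7 bytes: K' = 7a 64 00 00 00 00 00.
K' ⊕ ipad = 4c 52 36 36 36 36 36; K' ⊕ opad = 26 38 5c 5c 5c 5c 5c.
m1: inner = H(4c 52 36 36 36 36 36 dd 69 b1) = 57 4c; tag = H(26 38 5c 5c 5c 5c 5c 57 4c) = 8647
m2: inner = H(4c 52 36 36 36 36 36 fe e9 89) = d7 45; tag = H(26 38 5c 5c 5c 5c 5c d7 45) = 7fc7
m3: inner = H(4c 52 36 36 36 36 36 66 77 2e) = 65 52; tag = H(26 38 5c 5c 5c 5c 5c 65 52) = 8c55 ← matches

3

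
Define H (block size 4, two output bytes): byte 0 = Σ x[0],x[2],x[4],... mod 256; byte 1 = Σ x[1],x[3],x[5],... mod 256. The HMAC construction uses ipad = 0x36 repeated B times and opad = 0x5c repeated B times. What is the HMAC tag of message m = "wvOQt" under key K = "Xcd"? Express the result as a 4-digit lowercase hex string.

Key "Xcd" = 58 63 64 is 3 bytes ≤ B = 4; zero-pad to 4 bytes: K' = 58 63 64 00.
K' ⊕ ipad = 6e 55 52 36.  K' ⊕ opad = 04 3f 38 5c.
Inner input = (K'⊕ipad) ∥ m = 6e 55 52 36 ∥ 77 76 4f 51 74.
Inner hash: even-index sum = 506 mod 256 = 250; odd-index sum = 338 mod 256 = 82 → fa 52.
Outer input = (K'⊕opad) ∥ inner = 04 3f 38 5c ∥ fa 52.
Outer hash (tag): even-index sum = 310 mod 256 = 54; odd-index sum = 237 mod 256 = 237 → 36 ed.

36ed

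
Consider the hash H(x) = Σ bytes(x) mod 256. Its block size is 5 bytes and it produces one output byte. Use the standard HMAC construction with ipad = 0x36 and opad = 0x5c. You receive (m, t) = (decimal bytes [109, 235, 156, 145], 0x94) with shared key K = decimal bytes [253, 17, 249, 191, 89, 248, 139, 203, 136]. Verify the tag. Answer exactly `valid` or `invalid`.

invalid

Key decimal bytes [253, 17, 249, 191, 89, 248, 139, 203, 136] = fd 11 f9 bf 59 f8 8b cb 88 is 9 bytes > B = 5, so hash it first: H(key) = f5, then zero-pad to 5 bytes: K' = f5 00 00 00 00.
K' ⊕ ipad = c3 36 36 36 36; K' ⊕ opad = a9 5c 5c 5c 5c.
Inner hash: sum = 195+54+54+54+54+109+235+156+145 = 1056; mod 256 = 32 → 20.
Outer hash (recomputed tag): sum = 169+92+92+92+92+32 = 569; mod 256 = 57 → 39.
Recomputed tag = 39; claimed = 94 → mismatch.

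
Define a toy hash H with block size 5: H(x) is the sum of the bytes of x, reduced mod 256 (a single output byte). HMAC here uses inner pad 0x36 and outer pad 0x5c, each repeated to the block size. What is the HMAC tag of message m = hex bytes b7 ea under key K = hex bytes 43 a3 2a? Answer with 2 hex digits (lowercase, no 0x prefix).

Key hex bytes 43 a3 2a is 3 bytes ≤ B = 5; zero-pad to 5 bytes: K' = 43 a3 2a 00 00.
K' ⊕ ipad = 75 95 1c 36 36.  K' ⊕ opad = 1f ff 76 5c 5c.
Inner input = (K'⊕ipad) ∥ m = 75 95 1c 36 36 ∥ b7 ea.
Inner hash: sum = 117+149+28+54+54+183+234 = 819; mod 256 = 51 → 33.
Outer input = (K'⊕opad) ∥ inner = 1f ff 76 5c 5c ∥ 33.
Outer hash (tag): sum = 31+255+118+92+92+51 = 639; mod 256 = 127 → 7f.

7f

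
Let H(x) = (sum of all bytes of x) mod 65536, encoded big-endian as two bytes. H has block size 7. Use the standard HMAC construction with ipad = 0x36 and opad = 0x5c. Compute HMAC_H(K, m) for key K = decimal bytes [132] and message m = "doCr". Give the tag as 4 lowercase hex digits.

Key decimal bytes [132] = 84 is 1 byte ≤ B = 7; zero-pad to 7 bytes: K' = 84 00 00 00 00 00 00.
K' ⊕ ipad = b2 36 36 36 36 36 36.  K' ⊕ opad = d8 5c 5c 5c 5c 5c 5c.
Inner input = (K'⊕ipad) ∥ m = b2 36 36 36 36 36 36 ∥ 64 6f 43 72.
Inner hash: sum = 178+54+54+54+54+54+54+100+111+67+114 = 894 → 03 7e.
Outer input = (K'⊕opad) ∥ inner = d8 5c 5c 5c 5c 5c 5c ∥ 03 7e.
Outer hash (tag): sum = 216+92+92+92+92+92+92+3+126 = 897 → 03 81.

0381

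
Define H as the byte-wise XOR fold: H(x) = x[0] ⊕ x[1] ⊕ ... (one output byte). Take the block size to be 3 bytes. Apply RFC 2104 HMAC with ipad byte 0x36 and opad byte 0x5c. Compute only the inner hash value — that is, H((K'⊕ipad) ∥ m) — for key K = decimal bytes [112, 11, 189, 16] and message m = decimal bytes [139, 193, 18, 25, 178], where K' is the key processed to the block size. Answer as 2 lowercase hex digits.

13

Key decimal bytes [112, 11, 189, 16] = 70 0b bd 10 is 4 bytes > B = 3, so hash it first: H(key) = d6, then zero-pad to 3 bytes: K' = d6 00 00.
K' ⊕ ipad = e0 36 36.
Inner input = e0 36 36 ∥ 8b c1 12 19 b2.
Inner hash: XOR e0⊕36⊕36⊕8b⊕c1⊕12⊕19⊕b2 = 13.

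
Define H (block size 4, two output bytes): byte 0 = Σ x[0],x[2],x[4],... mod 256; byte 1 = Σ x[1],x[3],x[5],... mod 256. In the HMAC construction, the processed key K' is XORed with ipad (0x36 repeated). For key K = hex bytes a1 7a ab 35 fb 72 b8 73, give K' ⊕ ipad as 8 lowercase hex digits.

Key hex bytes a1 7a ab 35 fb 72 b8 73 is 8 bytes > B = 4, so hash it first: H(key) = ff 94, then zero-pad to 4 bytes: K' = ff 94 00 00.
XOR each byte with 0x36: ff⊕36=c9, 94⊕36=a2, 00⊕36=36, 00⊕36=36.

c9a23636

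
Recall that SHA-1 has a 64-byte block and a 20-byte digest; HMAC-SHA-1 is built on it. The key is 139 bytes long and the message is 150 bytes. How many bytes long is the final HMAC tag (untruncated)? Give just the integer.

The tag is one SHA-1 digest: 20 bytes.

20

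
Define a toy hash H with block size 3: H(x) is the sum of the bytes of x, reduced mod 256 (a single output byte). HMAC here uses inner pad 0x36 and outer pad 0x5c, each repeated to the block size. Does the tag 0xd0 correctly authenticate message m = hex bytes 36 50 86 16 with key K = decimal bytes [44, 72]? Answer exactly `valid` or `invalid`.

valid

Key decimal bytes [44, 72] = 2c 48 is 2 bytes ≤ B = 3; zero-pad to 3 bytes: K' = 2c 48 00.
K' ⊕ ipad = 1a 7e 36; K' ⊕ opad = 70 14 5c.
Inner hash: sum = 26+126+54+54+80+134+22 = 496; mod 256 = 240 → f0.
Outer hash (recomputed tag): sum = 112+20+92+240 = 464; mod 256 = 208 → d0.
Recomputed tag = d0; claimed = d0 → match.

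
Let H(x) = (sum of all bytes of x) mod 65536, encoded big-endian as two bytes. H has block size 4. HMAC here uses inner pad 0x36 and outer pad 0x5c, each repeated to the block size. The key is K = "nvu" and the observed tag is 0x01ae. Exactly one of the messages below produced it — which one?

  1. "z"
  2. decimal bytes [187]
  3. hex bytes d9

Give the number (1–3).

2

Key "nvu" = 6e 76 75 is 3 bytes ≤ B = 4; zero-pad to 4 bytes: K' = 6e 76 75 00.
K' ⊕ ipad = 58 40 43 36; K' ⊕ opad = 32 2a 29 5c.
m1: inner = H(58 40 43 36 7a) = 01 8b; tag = H(32 2a 29 5c 01 8b) = 016d
m2: inner = H(58 40 43 36 bb) = 01 cc; tag = H(32 2a 29 5c 01 cc) = 01ae ← matches
m3: inner = H(58 40 43 36 d9) = 01 ea; tag = H(32 2a 29 5c 01 ea) = 01cc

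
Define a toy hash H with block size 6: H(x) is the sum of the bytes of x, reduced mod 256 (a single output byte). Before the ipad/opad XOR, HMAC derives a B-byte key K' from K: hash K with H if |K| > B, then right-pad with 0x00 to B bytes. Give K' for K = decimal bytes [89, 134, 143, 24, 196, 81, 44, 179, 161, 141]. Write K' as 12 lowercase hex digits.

a80000000000

|K| = 10 > B = 6, so first hash the key.
H(K): sum = 89+134+143+24+196+81+44+179+161+141 = 1192; mod 256 = 168 → a8.
Zero-pad H(K) = a8 to 6 bytes: K' = a8 00 00 00 00 00.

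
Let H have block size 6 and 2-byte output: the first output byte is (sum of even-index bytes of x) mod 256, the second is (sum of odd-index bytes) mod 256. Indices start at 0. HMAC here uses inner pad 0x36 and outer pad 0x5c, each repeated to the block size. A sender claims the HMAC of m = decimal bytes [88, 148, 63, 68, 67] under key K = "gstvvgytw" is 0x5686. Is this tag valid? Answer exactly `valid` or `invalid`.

Key "gstvvgytw" = 67 73 74 76 76 67 79 74 77 is 9 bytes > B = 6, so hash it first: H(key) = 41 c4, then zero-pad to 6 bytes: K' = 41 c4 00 00 00 00.
K' ⊕ ipad = 77 f2 36 36 36 36; K' ⊕ opad = 1d 98 5c 5c 5c 5c.
Inner hash: even-index sum = 445 mod 256 = 189; odd-index sum = 566 mod 256 = 54 → bd 36.
Outer hash (recomputed tag): even-index sum = 402 mod 256 = 146; odd-index sum = 390 mod 256 = 134 → 92 86.
Recomputed tag = 9286; claimed = 5686 → mismatch.

invalid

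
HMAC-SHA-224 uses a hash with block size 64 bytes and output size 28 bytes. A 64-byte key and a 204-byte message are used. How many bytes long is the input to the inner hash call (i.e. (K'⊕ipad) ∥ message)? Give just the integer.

Key is 64 ≤ 64 bytes, zero-padded: |K'| = 64.
Inner input = (K'⊕ipad) ∥ m → 64 + 204 = 268 bytes.

268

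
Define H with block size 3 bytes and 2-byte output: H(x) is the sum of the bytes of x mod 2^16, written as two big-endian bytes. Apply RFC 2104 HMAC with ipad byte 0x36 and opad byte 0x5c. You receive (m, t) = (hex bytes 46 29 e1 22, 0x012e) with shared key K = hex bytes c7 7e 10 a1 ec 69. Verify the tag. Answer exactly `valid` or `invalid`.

valid

Key hex bytes c7 7e 10 a1 ec 69 is 6 bytes > B = 3, so hash it first: H(key) = 03 4b, then zero-pad to 3 bytes: K' = 03 4b 00.
K' ⊕ ipad = 35 7d 36; K' ⊕ opad = 5f 17 5c.
Inner hash: sum = 53+125+54+70+41+225+34 = 602 → 02 5a.
Outer hash (recomputed tag): sum = 95+23+92+2+90 = 302 → 01 2e.
Recomputed tag = 012e; claimed = 012e → match.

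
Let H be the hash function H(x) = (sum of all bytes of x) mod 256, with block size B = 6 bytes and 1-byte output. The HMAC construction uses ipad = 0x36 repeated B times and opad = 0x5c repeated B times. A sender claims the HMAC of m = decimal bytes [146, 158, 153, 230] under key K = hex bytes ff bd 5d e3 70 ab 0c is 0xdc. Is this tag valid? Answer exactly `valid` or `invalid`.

Key hex bytes ff bd 5d e3 70 ab 0c is 7 bytes > B = 6, so hash it first: H(key) = 23, then zero-pad to 6 bytes: K' = 23 00 00 00 00 00.
K' ⊕ ipad = 15 36 36 36 36 36; K' ⊕ opad = 7f 5c 5c 5c 5c 5c.
Inner hash: sum = 21+54+54+54+54+54+146+158+153+230 = 978; mod 256 = 210 → d2.
Outer hash (recomputed tag): sum = 127+92+92+92+92+92+210 = 797; mod 256 = 29 → 1d.
Recomputed tag = 1d; claimed = dc → mismatch.

invalid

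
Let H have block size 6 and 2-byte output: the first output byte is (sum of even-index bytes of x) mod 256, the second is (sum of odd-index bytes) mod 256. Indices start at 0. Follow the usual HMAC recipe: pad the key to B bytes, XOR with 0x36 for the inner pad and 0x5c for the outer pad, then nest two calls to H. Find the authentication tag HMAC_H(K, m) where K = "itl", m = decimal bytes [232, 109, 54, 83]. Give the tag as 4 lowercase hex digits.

ce4e

Key "itl" = 69 74 6c is 3 bytes ≤ B = 6; zero-pad to 6 bytes: K' = 69 74 6c 00 00 00.
K' ⊕ ipad = 5f 42 5a 36 36 36.  K' ⊕ opad = 35 28 30 5c 5c 5c.
Inner input = (K'⊕ipad) ∥ m = 5f 42 5a 36 36 36 ∥ e8 6d 36 53.
Inner hash: even-index sum = 525 mod 256 = 13; odd-index sum = 366 mod 256 = 110 → 0d 6e.
Outer input = (K'⊕opad) ∥ inner = 35 28 30 5c 5c 5c ∥ 0d 6e.
Outer hash (tag): even-index sum = 206 mod 256 = 206; odd-index sum = 334 mod 256 = 78 → ce 4e.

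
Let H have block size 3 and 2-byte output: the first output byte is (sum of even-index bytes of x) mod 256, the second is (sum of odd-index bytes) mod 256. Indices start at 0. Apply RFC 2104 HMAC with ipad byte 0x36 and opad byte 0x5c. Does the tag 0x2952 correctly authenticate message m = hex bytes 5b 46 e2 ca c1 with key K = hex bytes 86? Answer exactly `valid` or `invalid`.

Key hex bytes 86 is 1 byte ≤ B = 3; zero-pad to 3 bytes: K' = 86 00 00.
K' ⊕ ipad = b0 36 36; K' ⊕ opad = da 5c 5c.
Inner hash: even-index sum = 502 mod 256 = 246; odd-index sum = 564 mod 256 = 52 → f6 34.
Outer hash (recomputed tag): even-index sum = 362 mod 256 = 106; odd-index sum = 338 mod 256 = 82 → 6a 52.
Recomputed tag = 6a52; claimed = 2952 → mismatch.

invalid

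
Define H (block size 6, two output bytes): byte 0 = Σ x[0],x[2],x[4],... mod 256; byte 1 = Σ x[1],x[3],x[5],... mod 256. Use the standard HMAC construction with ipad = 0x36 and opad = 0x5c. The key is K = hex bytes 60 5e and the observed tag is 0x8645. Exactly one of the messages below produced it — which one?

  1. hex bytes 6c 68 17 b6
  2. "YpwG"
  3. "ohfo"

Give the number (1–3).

Key hex bytes 60 5e is 2 bytes ≤ B = 6; zero-pad to 6 bytes: K' = 60 5e 00 00 00 00.
K' ⊕ ipad = 56 68 36 36 36 36; K' ⊕ opad = 3c 02 5c 5c 5c 5c.
m1: inner = H(56 68 36 36 36 36 6c 68 17 b6) = 45 f2; tag = H(3c 02 5c 5c 5c 5c 45 f2) = 39ac
m2: inner = H(56 68 36 36 36 36 59 70 77 47) = 92 8b; tag = H(3c 02 5c 5c 5c 5c 92 8b) = 8645 ← matches
m3: inner = H(56 68 36 36 36 36 6f 68 66 6f) = 97 ab; tag = H(3c 02 5c 5c 5c 5c 97 ab) = 8b65

2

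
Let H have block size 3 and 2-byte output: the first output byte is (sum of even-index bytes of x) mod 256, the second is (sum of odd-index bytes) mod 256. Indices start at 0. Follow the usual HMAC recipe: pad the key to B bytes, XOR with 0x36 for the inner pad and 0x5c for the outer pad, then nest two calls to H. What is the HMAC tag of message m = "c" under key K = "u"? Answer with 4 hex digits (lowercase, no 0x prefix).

1ed5

Key "u" = 75 is 1 byte ≤ B = 3; zero-pad to 3 bytes: K' = 75 00 00.
K' ⊕ ipad = 43 36 36.  K' ⊕ opad = 29 5c 5c.
Inner input = (K'⊕ipad) ∥ m = 43 36 36 ∥ 63.
Inner hash: even-index sum = 121 mod 256 = 121; odd-index sum = 153 mod 256 = 153 → 79 99.
Outer input = (K'⊕opad) ∥ inner = 29 5c 5c ∥ 79 99.
Outer hash (tag): even-index sum = 286 mod 256 = 30; odd-index sum = 213 mod 256 = 213 → 1e d5.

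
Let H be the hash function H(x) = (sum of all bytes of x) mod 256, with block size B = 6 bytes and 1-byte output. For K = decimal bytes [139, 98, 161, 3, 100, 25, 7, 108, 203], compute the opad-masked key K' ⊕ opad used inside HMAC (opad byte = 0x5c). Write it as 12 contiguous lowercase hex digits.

105c5c5c5c5c

Key decimal bytes [139, 98, 161, 3, 100, 25, 7, 108, 203] = 8b 62 a1 03 64 19 07 6c cb is 9 bytes > B = 6, so hash it first: H(key) = 4c, then zero-pad to 6 bytes: K' = 4c 00 00 00 00 00.
XOR each byte with 0x5c: 4c⊕5c=10, 00⊕5c=5c, 00⊕5c=5c, 00⊕5c=5c, 00⊕5c=5c, 00⊕5c=5c.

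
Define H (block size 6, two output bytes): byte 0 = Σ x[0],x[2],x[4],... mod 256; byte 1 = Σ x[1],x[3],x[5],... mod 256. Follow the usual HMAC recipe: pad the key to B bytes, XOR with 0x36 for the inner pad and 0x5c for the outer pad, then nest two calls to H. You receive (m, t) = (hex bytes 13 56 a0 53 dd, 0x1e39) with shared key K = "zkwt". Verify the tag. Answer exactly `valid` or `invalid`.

Key "zkwt" = 7a 6b 77 74 is 4 bytes ≤ B = 6; zero-pad to 6 bytes: K' = 7a 6b 77 74 00 00.
K' ⊕ ipad = 4c 5d 41 42 36 36; K' ⊕ opad = 26 37 2b 28 5c 5c.
Inner hash: even-index sum = 595 mod 256 = 83; odd-index sum = 382 mod 256 = 126 → 53 7e.
Outer hash (recomputed tag): even-index sum = 256 mod 256 = 0; odd-index sum = 313 mod 256 = 57 → 00 39.
Recomputed tag = 0039; claimed = 1e39 → mismatch.

invalid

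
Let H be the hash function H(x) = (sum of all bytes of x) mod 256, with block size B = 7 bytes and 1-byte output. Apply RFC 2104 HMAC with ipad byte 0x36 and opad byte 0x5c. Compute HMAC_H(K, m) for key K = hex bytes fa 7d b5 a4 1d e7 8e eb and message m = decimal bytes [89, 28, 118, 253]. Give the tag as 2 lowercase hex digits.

e0

Key hex bytes fa 7d b5 a4 1d e7 8e eb is 8 bytes > B = 7, so hash it first: H(key) = 4d, then zero-pad to 7 bytes: K' = 4d 00 00 00 00 00 00.
K' ⊕ ipad = 7b 36 36 36 36 36 36.  K' ⊕ opad = 11 5c 5c 5c 5c 5c 5c.
Inner input = (K'⊕ipad) ∥ m = 7b 36 36 36 36 36 36 ∥ 59 1c 76 fd.
Inner hash: sum = 123+54+54+54+54+54+54+89+28+118+253 = 935; mod 256 = 167 → a7.
Outer input = (K'⊕opad) ∥ inner = 11 5c 5c 5c 5c 5c 5c ∥ a7.
Outer hash (tag): sum = 17+92+92+92+92+92+92+167 = 736; mod 256 = 224 → e0.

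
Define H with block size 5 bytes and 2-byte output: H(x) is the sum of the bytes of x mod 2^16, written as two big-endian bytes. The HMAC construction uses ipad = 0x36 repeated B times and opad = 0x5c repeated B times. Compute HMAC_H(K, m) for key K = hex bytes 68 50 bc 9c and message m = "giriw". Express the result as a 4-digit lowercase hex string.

0290

Key hex bytes 68 50 bc 9c is 4 bytes ≤ B = 5; zero-pad to 5 bytes: K' = 68 50 bc 9c 00.
K' ⊕ ipad = 5e 66 8a aa 36.  K' ⊕ opad = 34 0c e0 c0 5c.
Inner input = (K'⊕ipad) ∥ m = 5e 66 8a aa 36 ∥ 67 69 72 69 77.
Inner hash: sum = 94+102+138+170+54+103+105+114+105+119 = 1104 → 04 50.
Outer input = (K'⊕opad) ∥ inner = 34 0c e0 c0 5c ∥ 04 50.
Outer hash (tag): sum = 52+12+224+192+92+4+80 = 656 → 02 90.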